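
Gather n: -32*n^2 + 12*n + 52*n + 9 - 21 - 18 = -32*n^2 + 64*n - 30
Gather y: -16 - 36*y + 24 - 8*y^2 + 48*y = -8*y^2 + 12*y + 8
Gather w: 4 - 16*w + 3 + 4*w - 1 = 6 - 12*w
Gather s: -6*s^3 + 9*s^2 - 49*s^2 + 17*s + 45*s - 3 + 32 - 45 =-6*s^3 - 40*s^2 + 62*s - 16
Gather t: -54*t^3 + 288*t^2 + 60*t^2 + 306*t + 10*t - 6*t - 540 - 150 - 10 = -54*t^3 + 348*t^2 + 310*t - 700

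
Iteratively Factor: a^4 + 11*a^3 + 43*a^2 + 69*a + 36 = (a + 1)*(a^3 + 10*a^2 + 33*a + 36) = (a + 1)*(a + 3)*(a^2 + 7*a + 12) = (a + 1)*(a + 3)^2*(a + 4)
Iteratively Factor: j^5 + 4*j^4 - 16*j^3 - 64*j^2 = (j)*(j^4 + 4*j^3 - 16*j^2 - 64*j) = j^2*(j^3 + 4*j^2 - 16*j - 64) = j^2*(j + 4)*(j^2 - 16) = j^2*(j + 4)^2*(j - 4)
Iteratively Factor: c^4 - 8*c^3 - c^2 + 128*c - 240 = (c - 5)*(c^3 - 3*c^2 - 16*c + 48) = (c - 5)*(c - 3)*(c^2 - 16) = (c - 5)*(c - 3)*(c + 4)*(c - 4)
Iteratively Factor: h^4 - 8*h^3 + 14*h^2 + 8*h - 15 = (h - 1)*(h^3 - 7*h^2 + 7*h + 15) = (h - 3)*(h - 1)*(h^2 - 4*h - 5) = (h - 5)*(h - 3)*(h - 1)*(h + 1)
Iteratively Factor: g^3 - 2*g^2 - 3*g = (g + 1)*(g^2 - 3*g) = (g - 3)*(g + 1)*(g)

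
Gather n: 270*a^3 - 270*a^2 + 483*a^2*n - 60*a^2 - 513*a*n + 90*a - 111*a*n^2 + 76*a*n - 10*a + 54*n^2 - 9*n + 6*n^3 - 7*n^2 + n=270*a^3 - 330*a^2 + 80*a + 6*n^3 + n^2*(47 - 111*a) + n*(483*a^2 - 437*a - 8)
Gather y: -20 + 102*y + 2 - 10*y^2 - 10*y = -10*y^2 + 92*y - 18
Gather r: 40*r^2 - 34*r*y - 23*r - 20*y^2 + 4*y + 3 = 40*r^2 + r*(-34*y - 23) - 20*y^2 + 4*y + 3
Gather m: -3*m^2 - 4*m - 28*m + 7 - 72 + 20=-3*m^2 - 32*m - 45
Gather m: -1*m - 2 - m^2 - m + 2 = -m^2 - 2*m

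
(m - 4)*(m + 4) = m^2 - 16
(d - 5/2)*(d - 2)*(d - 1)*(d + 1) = d^4 - 9*d^3/2 + 4*d^2 + 9*d/2 - 5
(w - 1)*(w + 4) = w^2 + 3*w - 4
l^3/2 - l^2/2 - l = l*(l/2 + 1/2)*(l - 2)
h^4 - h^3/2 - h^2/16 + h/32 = h*(h - 1/2)*(h - 1/4)*(h + 1/4)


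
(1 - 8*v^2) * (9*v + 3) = -72*v^3 - 24*v^2 + 9*v + 3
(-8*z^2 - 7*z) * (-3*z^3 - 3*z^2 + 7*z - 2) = 24*z^5 + 45*z^4 - 35*z^3 - 33*z^2 + 14*z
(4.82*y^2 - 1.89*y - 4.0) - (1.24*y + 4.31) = 4.82*y^2 - 3.13*y - 8.31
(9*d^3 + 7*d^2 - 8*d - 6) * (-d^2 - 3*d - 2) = -9*d^5 - 34*d^4 - 31*d^3 + 16*d^2 + 34*d + 12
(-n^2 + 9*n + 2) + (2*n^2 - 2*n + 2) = n^2 + 7*n + 4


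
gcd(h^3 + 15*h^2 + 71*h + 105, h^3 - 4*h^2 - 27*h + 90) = h + 5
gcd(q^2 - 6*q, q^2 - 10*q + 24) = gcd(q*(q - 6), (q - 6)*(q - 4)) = q - 6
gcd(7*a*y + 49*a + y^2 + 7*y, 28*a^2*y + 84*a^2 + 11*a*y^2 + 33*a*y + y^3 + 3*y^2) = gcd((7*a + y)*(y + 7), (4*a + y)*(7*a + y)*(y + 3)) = 7*a + y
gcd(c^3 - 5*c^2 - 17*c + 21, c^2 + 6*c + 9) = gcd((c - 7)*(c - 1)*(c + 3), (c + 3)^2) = c + 3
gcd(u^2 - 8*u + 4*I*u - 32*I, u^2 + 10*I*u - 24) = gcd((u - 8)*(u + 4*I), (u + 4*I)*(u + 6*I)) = u + 4*I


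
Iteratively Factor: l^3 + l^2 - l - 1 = (l + 1)*(l^2 - 1) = (l + 1)^2*(l - 1)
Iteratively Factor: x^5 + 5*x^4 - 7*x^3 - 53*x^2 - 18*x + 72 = (x + 4)*(x^4 + x^3 - 11*x^2 - 9*x + 18) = (x - 3)*(x + 4)*(x^3 + 4*x^2 + x - 6) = (x - 3)*(x + 2)*(x + 4)*(x^2 + 2*x - 3) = (x - 3)*(x + 2)*(x + 3)*(x + 4)*(x - 1)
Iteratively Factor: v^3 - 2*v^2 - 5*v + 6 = (v - 3)*(v^2 + v - 2) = (v - 3)*(v + 2)*(v - 1)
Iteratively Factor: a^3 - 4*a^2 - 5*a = (a + 1)*(a^2 - 5*a) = (a - 5)*(a + 1)*(a)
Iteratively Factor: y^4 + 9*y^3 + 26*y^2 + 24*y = (y + 2)*(y^3 + 7*y^2 + 12*y) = (y + 2)*(y + 4)*(y^2 + 3*y) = (y + 2)*(y + 3)*(y + 4)*(y)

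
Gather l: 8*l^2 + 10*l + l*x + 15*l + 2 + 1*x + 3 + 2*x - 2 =8*l^2 + l*(x + 25) + 3*x + 3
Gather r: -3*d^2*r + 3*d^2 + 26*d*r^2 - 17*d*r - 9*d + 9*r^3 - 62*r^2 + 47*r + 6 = 3*d^2 - 9*d + 9*r^3 + r^2*(26*d - 62) + r*(-3*d^2 - 17*d + 47) + 6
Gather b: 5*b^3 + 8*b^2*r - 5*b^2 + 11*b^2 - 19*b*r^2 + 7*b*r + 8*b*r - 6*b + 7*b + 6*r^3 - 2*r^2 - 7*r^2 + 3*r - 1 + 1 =5*b^3 + b^2*(8*r + 6) + b*(-19*r^2 + 15*r + 1) + 6*r^3 - 9*r^2 + 3*r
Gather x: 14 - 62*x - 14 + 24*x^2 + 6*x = 24*x^2 - 56*x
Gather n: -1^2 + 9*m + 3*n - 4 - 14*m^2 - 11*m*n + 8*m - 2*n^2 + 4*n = -14*m^2 + 17*m - 2*n^2 + n*(7 - 11*m) - 5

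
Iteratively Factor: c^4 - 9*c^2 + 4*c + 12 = (c - 2)*(c^3 + 2*c^2 - 5*c - 6) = (c - 2)*(c + 1)*(c^2 + c - 6) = (c - 2)^2*(c + 1)*(c + 3)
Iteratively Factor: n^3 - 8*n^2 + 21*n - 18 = (n - 2)*(n^2 - 6*n + 9) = (n - 3)*(n - 2)*(n - 3)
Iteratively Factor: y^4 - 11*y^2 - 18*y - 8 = (y + 2)*(y^3 - 2*y^2 - 7*y - 4) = (y + 1)*(y + 2)*(y^2 - 3*y - 4) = (y + 1)^2*(y + 2)*(y - 4)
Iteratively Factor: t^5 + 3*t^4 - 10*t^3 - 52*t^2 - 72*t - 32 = (t + 2)*(t^4 + t^3 - 12*t^2 - 28*t - 16) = (t + 1)*(t + 2)*(t^3 - 12*t - 16) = (t + 1)*(t + 2)^2*(t^2 - 2*t - 8) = (t + 1)*(t + 2)^3*(t - 4)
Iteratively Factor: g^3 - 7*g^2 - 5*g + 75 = (g - 5)*(g^2 - 2*g - 15) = (g - 5)*(g + 3)*(g - 5)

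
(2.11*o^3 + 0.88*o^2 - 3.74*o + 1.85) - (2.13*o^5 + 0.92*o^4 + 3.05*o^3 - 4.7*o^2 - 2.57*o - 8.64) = -2.13*o^5 - 0.92*o^4 - 0.94*o^3 + 5.58*o^2 - 1.17*o + 10.49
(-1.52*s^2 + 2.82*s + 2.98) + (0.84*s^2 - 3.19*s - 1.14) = -0.68*s^2 - 0.37*s + 1.84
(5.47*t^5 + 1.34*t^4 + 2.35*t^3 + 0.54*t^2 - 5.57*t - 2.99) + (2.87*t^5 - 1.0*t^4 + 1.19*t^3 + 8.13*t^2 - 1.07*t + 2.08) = 8.34*t^5 + 0.34*t^4 + 3.54*t^3 + 8.67*t^2 - 6.64*t - 0.91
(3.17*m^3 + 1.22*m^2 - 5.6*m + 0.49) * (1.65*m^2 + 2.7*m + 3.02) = 5.2305*m^5 + 10.572*m^4 + 3.6274*m^3 - 10.6271*m^2 - 15.589*m + 1.4798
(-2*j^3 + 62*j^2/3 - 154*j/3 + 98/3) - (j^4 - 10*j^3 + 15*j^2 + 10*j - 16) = -j^4 + 8*j^3 + 17*j^2/3 - 184*j/3 + 146/3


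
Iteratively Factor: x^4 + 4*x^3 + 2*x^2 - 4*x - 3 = (x + 1)*(x^3 + 3*x^2 - x - 3) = (x - 1)*(x + 1)*(x^2 + 4*x + 3) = (x - 1)*(x + 1)^2*(x + 3)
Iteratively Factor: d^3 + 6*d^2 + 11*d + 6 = (d + 3)*(d^2 + 3*d + 2) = (d + 2)*(d + 3)*(d + 1)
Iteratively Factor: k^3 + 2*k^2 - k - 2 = (k + 1)*(k^2 + k - 2) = (k - 1)*(k + 1)*(k + 2)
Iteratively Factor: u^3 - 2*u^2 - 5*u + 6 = (u - 1)*(u^2 - u - 6) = (u - 1)*(u + 2)*(u - 3)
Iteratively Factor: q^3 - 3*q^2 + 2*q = (q - 2)*(q^2 - q) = q*(q - 2)*(q - 1)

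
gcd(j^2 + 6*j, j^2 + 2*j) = j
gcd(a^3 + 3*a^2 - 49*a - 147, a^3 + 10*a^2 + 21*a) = a^2 + 10*a + 21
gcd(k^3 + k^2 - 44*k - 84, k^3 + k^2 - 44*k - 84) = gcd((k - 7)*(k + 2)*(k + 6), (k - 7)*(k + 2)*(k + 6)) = k^3 + k^2 - 44*k - 84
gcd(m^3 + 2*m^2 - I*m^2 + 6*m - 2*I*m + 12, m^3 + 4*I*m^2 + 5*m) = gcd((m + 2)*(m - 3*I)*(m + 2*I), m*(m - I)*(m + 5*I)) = 1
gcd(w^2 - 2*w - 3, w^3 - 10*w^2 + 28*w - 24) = 1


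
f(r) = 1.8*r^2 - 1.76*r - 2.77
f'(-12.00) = -44.96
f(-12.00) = 277.55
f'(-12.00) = -44.96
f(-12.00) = 277.55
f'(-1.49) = -7.12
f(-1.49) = 3.85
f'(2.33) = 6.63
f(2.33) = 2.90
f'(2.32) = 6.59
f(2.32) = 2.84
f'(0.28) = -0.75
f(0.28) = -3.12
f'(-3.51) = -14.40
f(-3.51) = 25.58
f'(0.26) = -0.82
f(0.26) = -3.11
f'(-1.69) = -7.84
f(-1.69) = 5.35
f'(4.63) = 14.91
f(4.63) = 27.67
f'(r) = 3.6*r - 1.76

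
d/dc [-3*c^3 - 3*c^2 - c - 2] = -9*c^2 - 6*c - 1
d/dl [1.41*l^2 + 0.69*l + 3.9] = 2.82*l + 0.69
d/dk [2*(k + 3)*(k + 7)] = 4*k + 20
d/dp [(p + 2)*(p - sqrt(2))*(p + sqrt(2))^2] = 4*p^3 + 3*sqrt(2)*p^2 + 6*p^2 - 4*p + 4*sqrt(2)*p - 4 - 2*sqrt(2)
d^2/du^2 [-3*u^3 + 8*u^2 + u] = 16 - 18*u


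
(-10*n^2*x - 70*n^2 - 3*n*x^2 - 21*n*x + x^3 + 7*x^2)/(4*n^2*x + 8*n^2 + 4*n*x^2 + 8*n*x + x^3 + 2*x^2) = (-5*n*x - 35*n + x^2 + 7*x)/(2*n*x + 4*n + x^2 + 2*x)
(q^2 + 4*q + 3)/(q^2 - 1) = (q + 3)/(q - 1)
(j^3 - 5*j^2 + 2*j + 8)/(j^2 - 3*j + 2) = (j^2 - 3*j - 4)/(j - 1)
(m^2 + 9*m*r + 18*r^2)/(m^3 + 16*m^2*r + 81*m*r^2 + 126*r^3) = 1/(m + 7*r)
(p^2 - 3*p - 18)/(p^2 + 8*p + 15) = (p - 6)/(p + 5)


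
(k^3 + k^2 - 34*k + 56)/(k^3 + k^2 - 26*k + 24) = (k^2 + 5*k - 14)/(k^2 + 5*k - 6)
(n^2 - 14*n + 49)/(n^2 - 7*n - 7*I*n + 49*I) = (n - 7)/(n - 7*I)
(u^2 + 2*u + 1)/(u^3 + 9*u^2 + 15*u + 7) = 1/(u + 7)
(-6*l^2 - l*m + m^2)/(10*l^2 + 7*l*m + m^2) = (-3*l + m)/(5*l + m)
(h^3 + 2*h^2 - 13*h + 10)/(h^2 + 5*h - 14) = (h^2 + 4*h - 5)/(h + 7)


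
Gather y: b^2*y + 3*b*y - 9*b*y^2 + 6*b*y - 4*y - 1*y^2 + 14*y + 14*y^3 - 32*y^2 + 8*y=14*y^3 + y^2*(-9*b - 33) + y*(b^2 + 9*b + 18)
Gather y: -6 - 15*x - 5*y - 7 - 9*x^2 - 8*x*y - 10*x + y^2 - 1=-9*x^2 - 25*x + y^2 + y*(-8*x - 5) - 14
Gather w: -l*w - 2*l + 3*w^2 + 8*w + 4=-2*l + 3*w^2 + w*(8 - l) + 4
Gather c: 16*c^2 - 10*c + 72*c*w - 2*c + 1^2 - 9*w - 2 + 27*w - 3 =16*c^2 + c*(72*w - 12) + 18*w - 4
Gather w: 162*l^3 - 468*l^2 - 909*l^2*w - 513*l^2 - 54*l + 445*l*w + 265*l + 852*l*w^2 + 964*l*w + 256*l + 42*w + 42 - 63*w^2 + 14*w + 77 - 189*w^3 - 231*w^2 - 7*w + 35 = 162*l^3 - 981*l^2 + 467*l - 189*w^3 + w^2*(852*l - 294) + w*(-909*l^2 + 1409*l + 49) + 154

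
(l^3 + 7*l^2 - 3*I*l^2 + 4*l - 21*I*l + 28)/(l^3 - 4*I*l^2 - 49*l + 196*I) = (l + I)/(l - 7)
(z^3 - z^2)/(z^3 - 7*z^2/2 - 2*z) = 2*z*(1 - z)/(-2*z^2 + 7*z + 4)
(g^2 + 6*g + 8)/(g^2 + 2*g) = (g + 4)/g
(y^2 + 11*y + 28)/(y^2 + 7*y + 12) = (y + 7)/(y + 3)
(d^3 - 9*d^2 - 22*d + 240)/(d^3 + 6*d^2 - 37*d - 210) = (d - 8)/(d + 7)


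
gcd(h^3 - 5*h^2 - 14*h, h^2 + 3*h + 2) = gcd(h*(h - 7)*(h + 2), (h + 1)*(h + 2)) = h + 2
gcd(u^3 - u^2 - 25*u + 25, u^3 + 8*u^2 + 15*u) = u + 5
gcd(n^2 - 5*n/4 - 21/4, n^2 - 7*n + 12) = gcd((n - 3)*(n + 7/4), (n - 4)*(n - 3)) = n - 3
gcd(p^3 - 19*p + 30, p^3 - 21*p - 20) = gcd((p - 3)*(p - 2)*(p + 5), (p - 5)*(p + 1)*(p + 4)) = 1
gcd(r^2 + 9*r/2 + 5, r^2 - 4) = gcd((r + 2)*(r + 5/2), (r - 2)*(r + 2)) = r + 2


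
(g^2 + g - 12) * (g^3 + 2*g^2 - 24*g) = g^5 + 3*g^4 - 34*g^3 - 48*g^2 + 288*g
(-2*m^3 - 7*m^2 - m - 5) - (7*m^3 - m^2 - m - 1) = -9*m^3 - 6*m^2 - 4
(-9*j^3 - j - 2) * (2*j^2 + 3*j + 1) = -18*j^5 - 27*j^4 - 11*j^3 - 7*j^2 - 7*j - 2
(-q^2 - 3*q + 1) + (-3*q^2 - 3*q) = -4*q^2 - 6*q + 1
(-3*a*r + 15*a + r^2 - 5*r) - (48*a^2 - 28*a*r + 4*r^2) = -48*a^2 + 25*a*r + 15*a - 3*r^2 - 5*r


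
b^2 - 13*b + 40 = (b - 8)*(b - 5)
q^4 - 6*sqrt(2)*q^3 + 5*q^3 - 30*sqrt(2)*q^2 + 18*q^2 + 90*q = q*(q + 5)*(q - 3*sqrt(2))^2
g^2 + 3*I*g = g*(g + 3*I)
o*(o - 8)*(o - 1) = o^3 - 9*o^2 + 8*o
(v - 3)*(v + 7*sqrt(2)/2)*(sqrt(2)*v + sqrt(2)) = sqrt(2)*v^3 - 2*sqrt(2)*v^2 + 7*v^2 - 14*v - 3*sqrt(2)*v - 21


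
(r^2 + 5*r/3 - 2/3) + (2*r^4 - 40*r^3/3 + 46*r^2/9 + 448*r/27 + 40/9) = 2*r^4 - 40*r^3/3 + 55*r^2/9 + 493*r/27 + 34/9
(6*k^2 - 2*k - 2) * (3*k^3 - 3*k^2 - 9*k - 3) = 18*k^5 - 24*k^4 - 54*k^3 + 6*k^2 + 24*k + 6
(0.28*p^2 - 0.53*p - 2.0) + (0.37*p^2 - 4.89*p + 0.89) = 0.65*p^2 - 5.42*p - 1.11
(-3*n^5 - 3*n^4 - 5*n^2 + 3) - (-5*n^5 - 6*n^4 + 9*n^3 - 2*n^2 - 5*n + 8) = 2*n^5 + 3*n^4 - 9*n^3 - 3*n^2 + 5*n - 5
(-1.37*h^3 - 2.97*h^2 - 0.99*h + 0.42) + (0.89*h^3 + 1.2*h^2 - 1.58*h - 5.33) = -0.48*h^3 - 1.77*h^2 - 2.57*h - 4.91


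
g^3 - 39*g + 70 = (g - 5)*(g - 2)*(g + 7)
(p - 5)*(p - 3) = p^2 - 8*p + 15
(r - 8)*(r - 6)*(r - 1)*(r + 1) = r^4 - 14*r^3 + 47*r^2 + 14*r - 48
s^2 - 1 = (s - 1)*(s + 1)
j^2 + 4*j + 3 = (j + 1)*(j + 3)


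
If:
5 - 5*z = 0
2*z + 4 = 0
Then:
No Solution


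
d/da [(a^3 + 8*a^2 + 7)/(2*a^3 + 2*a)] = (-8*a^4 + 2*a^3 - 13*a^2 - 7)/(2*a^2*(a^4 + 2*a^2 + 1))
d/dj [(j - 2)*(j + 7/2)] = 2*j + 3/2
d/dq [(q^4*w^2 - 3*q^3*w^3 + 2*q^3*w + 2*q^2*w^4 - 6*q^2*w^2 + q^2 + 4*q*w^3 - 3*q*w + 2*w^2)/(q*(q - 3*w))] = 2*w*(q^5*w - 6*q^4*w^2 + q^4 + 9*q^3*w^3 - 6*q^3*w - 3*q^2*w^4 + 7*q^2*w^2 - 2*q*w + 3*w^2)/(q^2*(q^2 - 6*q*w + 9*w^2))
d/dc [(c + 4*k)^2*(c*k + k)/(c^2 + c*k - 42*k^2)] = k*(c + 4*k)*(-(c + 1)*(c + 4*k)*(2*c + k) + (3*c + 4*k + 2)*(c^2 + c*k - 42*k^2))/(c^2 + c*k - 42*k^2)^2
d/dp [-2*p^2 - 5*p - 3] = -4*p - 5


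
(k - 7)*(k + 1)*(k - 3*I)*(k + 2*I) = k^4 - 6*k^3 - I*k^3 - k^2 + 6*I*k^2 - 36*k + 7*I*k - 42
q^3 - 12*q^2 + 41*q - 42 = (q - 7)*(q - 3)*(q - 2)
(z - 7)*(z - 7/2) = z^2 - 21*z/2 + 49/2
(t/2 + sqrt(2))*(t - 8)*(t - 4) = t^3/2 - 6*t^2 + sqrt(2)*t^2 - 12*sqrt(2)*t + 16*t + 32*sqrt(2)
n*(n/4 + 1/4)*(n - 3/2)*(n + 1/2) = n^4/4 - 7*n^2/16 - 3*n/16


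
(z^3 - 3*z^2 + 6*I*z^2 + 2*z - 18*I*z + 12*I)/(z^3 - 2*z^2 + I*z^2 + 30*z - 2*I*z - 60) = (z - 1)/(z - 5*I)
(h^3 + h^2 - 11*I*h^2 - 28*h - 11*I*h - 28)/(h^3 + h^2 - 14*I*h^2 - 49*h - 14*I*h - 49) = (h - 4*I)/(h - 7*I)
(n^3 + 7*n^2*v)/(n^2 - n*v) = n*(n + 7*v)/(n - v)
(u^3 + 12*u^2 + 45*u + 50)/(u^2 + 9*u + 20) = (u^2 + 7*u + 10)/(u + 4)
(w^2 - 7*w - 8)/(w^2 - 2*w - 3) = (w - 8)/(w - 3)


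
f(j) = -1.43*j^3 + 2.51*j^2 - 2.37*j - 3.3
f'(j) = -4.29*j^2 + 5.02*j - 2.37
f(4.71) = -108.20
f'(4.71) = -73.90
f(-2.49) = 40.24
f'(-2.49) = -41.47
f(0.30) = -3.82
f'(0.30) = -1.25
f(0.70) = -4.22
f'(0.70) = -0.96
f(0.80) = -4.32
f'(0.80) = -1.10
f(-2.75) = 51.94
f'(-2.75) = -48.62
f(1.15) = -4.88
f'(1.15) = -2.27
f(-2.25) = 31.03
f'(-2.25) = -35.38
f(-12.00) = 2857.62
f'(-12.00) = -680.37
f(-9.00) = 1263.81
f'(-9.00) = -395.04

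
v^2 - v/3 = v*(v - 1/3)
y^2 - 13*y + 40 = (y - 8)*(y - 5)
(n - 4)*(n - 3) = n^2 - 7*n + 12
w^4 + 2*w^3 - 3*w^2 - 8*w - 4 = (w - 2)*(w + 1)^2*(w + 2)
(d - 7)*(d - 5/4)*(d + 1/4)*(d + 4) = d^4 - 4*d^3 - 405*d^2/16 + 463*d/16 + 35/4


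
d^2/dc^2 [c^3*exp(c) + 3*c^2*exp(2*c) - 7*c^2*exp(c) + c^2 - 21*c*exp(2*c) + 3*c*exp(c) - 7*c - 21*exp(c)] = c^3*exp(c) + 12*c^2*exp(2*c) - c^2*exp(c) - 60*c*exp(2*c) - 19*c*exp(c) - 78*exp(2*c) - 29*exp(c) + 2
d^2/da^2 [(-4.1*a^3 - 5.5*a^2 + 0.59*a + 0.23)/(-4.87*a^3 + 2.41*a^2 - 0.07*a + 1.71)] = (357.12684*a^6 - 92.3439659999999*a^5 + 374.562414*a^4 + 646.07552*a^3 - 206.386656*a^2 + 75.262134*a + 33.917306)/(115.501303*a^9 - 171.473187*a^8 + 89.83689*a^7 - 140.594632*a^6 + 121.709832*a^5 - 33.328614*a^4 + 44.452306*a^3 - 21.16638*a^2 + 0.614061*a - 5.000211)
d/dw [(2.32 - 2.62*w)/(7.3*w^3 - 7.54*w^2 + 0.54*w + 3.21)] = (38.252*w^3 - 70.5628*w^2 + 34.9856*w - 9.663)/(53.29*w^6 - 110.084*w^5 + 64.7356*w^4 + 38.7228*w^3 - 48.1152*w^2 + 3.4668*w + 10.3041)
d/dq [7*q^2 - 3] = 14*q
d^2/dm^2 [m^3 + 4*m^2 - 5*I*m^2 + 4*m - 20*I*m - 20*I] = 6*m + 8 - 10*I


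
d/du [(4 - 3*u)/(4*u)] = -1/u^2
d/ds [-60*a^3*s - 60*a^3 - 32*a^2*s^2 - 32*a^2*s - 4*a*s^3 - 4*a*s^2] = 4*a*(-15*a^2 - 16*a*s - 8*a - 3*s^2 - 2*s)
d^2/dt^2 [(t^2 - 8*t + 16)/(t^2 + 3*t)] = 2*(-11*t^3 + 48*t^2 + 144*t + 144)/(t^3*(t^3 + 9*t^2 + 27*t + 27))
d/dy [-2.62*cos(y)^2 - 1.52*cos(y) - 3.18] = (5.24*cos(y) + 1.52)*sin(y)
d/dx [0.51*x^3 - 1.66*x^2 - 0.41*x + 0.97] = 1.53*x^2 - 3.32*x - 0.41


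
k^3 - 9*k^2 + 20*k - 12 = (k - 6)*(k - 2)*(k - 1)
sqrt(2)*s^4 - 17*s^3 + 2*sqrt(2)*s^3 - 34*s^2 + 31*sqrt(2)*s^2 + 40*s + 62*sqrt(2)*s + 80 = (s + 2)*(s - 5*sqrt(2))*(s - 4*sqrt(2))*(sqrt(2)*s + 1)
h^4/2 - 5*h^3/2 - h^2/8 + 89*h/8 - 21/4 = (h/2 + 1)*(h - 7/2)*(h - 3)*(h - 1/2)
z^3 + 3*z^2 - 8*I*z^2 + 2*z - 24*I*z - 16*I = (z + 1)*(z + 2)*(z - 8*I)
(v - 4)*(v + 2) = v^2 - 2*v - 8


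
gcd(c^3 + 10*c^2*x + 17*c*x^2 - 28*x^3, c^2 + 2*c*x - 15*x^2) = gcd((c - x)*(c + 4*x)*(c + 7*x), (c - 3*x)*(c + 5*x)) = 1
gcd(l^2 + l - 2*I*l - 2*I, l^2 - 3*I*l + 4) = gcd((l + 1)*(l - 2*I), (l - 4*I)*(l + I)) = 1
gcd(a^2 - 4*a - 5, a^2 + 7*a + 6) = a + 1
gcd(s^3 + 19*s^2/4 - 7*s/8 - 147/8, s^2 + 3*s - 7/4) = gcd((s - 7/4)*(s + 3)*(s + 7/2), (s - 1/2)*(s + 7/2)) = s + 7/2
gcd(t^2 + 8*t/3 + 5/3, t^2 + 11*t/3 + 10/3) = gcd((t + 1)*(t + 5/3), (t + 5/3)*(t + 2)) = t + 5/3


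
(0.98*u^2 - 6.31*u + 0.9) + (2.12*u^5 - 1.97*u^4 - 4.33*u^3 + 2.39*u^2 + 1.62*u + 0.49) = 2.12*u^5 - 1.97*u^4 - 4.33*u^3 + 3.37*u^2 - 4.69*u + 1.39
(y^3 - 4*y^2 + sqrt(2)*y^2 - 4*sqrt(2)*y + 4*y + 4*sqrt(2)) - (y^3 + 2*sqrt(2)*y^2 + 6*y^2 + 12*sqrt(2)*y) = -10*y^2 - sqrt(2)*y^2 - 16*sqrt(2)*y + 4*y + 4*sqrt(2)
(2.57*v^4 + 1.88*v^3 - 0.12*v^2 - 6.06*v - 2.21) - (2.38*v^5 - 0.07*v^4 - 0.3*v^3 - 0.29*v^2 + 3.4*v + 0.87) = -2.38*v^5 + 2.64*v^4 + 2.18*v^3 + 0.17*v^2 - 9.46*v - 3.08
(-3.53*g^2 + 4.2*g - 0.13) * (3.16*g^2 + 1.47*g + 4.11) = -11.1548*g^4 + 8.0829*g^3 - 8.7451*g^2 + 17.0709*g - 0.5343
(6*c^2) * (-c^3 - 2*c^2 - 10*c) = -6*c^5 - 12*c^4 - 60*c^3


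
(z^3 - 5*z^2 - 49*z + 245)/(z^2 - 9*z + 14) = (z^2 + 2*z - 35)/(z - 2)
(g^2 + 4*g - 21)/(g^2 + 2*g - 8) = (g^2 + 4*g - 21)/(g^2 + 2*g - 8)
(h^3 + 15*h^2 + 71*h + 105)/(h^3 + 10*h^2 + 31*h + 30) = (h + 7)/(h + 2)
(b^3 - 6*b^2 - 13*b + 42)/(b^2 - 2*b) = b - 4 - 21/b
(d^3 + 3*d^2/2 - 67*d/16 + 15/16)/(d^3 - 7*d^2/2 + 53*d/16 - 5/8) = (d + 3)/(d - 2)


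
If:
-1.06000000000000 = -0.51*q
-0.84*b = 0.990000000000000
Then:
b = -1.18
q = 2.08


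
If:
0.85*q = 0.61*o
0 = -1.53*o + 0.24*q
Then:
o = 0.00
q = 0.00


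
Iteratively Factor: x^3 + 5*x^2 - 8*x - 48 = (x - 3)*(x^2 + 8*x + 16) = (x - 3)*(x + 4)*(x + 4)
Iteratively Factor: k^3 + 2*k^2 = (k)*(k^2 + 2*k) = k*(k + 2)*(k)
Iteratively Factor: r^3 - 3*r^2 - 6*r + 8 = (r + 2)*(r^2 - 5*r + 4) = (r - 4)*(r + 2)*(r - 1)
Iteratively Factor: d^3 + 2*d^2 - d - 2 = (d + 2)*(d^2 - 1) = (d - 1)*(d + 2)*(d + 1)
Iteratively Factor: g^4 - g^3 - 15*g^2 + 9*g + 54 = (g - 3)*(g^3 + 2*g^2 - 9*g - 18) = (g - 3)*(g + 3)*(g^2 - g - 6) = (g - 3)^2*(g + 3)*(g + 2)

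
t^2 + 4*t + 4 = (t + 2)^2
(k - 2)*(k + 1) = k^2 - k - 2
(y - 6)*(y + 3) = y^2 - 3*y - 18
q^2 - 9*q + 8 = (q - 8)*(q - 1)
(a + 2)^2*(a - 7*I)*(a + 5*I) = a^4 + 4*a^3 - 2*I*a^3 + 39*a^2 - 8*I*a^2 + 140*a - 8*I*a + 140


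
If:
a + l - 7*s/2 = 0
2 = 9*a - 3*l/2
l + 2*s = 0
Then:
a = 22/105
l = -8/105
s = 4/105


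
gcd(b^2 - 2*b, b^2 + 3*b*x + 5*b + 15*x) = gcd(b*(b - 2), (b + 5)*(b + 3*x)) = 1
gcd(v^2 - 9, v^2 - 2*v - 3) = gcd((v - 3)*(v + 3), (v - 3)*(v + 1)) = v - 3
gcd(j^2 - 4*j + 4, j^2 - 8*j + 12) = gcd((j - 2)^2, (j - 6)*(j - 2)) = j - 2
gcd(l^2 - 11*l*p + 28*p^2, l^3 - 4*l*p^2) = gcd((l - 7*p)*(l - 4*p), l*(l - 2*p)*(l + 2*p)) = 1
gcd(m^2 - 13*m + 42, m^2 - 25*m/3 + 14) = m - 6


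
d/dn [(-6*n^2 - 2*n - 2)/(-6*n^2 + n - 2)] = 6*(1 - 3*n^2)/(36*n^4 - 12*n^3 + 25*n^2 - 4*n + 4)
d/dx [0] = 0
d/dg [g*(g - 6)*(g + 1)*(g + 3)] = 4*g^3 - 6*g^2 - 42*g - 18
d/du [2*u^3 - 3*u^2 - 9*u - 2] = 6*u^2 - 6*u - 9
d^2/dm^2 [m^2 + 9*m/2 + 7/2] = 2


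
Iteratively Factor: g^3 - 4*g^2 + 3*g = (g - 3)*(g^2 - g) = g*(g - 3)*(g - 1)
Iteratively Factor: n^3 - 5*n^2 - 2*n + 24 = (n - 3)*(n^2 - 2*n - 8) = (n - 3)*(n + 2)*(n - 4)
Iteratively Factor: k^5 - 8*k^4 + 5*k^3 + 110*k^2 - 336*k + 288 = (k - 3)*(k^4 - 5*k^3 - 10*k^2 + 80*k - 96) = (k - 3)^2*(k^3 - 2*k^2 - 16*k + 32) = (k - 4)*(k - 3)^2*(k^2 + 2*k - 8) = (k - 4)*(k - 3)^2*(k + 4)*(k - 2)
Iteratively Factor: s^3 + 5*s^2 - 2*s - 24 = (s + 3)*(s^2 + 2*s - 8) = (s - 2)*(s + 3)*(s + 4)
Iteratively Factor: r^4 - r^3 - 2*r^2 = (r + 1)*(r^3 - 2*r^2) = (r - 2)*(r + 1)*(r^2) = r*(r - 2)*(r + 1)*(r)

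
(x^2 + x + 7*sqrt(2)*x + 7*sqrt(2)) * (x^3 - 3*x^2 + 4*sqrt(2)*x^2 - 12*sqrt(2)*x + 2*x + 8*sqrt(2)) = x^5 - 2*x^4 + 11*sqrt(2)*x^4 - 22*sqrt(2)*x^3 + 55*x^3 - 110*x^2 - 11*sqrt(2)*x^2 - 56*x + 22*sqrt(2)*x + 112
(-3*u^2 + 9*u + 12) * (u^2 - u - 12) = -3*u^4 + 12*u^3 + 39*u^2 - 120*u - 144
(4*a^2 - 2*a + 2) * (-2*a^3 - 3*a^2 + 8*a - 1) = -8*a^5 - 8*a^4 + 34*a^3 - 26*a^2 + 18*a - 2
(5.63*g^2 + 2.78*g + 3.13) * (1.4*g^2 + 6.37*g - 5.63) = 7.882*g^4 + 39.7551*g^3 - 9.6063*g^2 + 4.2867*g - 17.6219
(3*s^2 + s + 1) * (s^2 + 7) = 3*s^4 + s^3 + 22*s^2 + 7*s + 7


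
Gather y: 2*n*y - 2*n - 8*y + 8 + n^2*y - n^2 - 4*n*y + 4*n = -n^2 + 2*n + y*(n^2 - 2*n - 8) + 8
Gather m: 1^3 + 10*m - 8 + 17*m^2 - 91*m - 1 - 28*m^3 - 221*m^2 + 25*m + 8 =-28*m^3 - 204*m^2 - 56*m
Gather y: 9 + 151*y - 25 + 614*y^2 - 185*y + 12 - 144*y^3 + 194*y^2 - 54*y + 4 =-144*y^3 + 808*y^2 - 88*y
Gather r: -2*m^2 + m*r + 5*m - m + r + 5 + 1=-2*m^2 + 4*m + r*(m + 1) + 6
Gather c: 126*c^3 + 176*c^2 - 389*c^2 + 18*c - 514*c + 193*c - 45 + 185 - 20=126*c^3 - 213*c^2 - 303*c + 120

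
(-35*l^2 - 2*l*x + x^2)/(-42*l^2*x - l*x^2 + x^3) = (5*l + x)/(x*(6*l + x))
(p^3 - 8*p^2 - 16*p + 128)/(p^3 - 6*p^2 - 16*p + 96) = (p - 8)/(p - 6)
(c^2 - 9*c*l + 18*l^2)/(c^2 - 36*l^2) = (c - 3*l)/(c + 6*l)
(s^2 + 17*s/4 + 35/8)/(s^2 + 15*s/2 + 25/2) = (s + 7/4)/(s + 5)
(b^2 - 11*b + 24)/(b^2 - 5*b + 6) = (b - 8)/(b - 2)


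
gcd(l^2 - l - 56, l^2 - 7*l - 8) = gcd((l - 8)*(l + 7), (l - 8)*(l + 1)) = l - 8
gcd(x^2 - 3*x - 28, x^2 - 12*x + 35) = x - 7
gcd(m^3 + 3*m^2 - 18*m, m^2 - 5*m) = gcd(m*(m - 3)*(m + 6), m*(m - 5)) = m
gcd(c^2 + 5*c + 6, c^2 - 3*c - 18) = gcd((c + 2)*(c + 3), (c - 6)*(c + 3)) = c + 3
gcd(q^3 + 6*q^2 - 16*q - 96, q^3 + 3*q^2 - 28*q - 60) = q + 6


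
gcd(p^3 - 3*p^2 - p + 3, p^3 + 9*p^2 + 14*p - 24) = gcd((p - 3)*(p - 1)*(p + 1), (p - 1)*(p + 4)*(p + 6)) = p - 1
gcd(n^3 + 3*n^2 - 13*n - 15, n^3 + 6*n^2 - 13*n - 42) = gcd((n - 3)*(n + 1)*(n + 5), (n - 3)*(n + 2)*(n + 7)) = n - 3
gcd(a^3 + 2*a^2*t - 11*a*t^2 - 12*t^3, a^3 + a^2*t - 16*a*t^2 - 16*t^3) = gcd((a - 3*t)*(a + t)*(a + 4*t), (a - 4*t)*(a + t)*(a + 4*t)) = a^2 + 5*a*t + 4*t^2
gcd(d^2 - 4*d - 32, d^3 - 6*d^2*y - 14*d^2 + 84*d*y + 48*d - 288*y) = d - 8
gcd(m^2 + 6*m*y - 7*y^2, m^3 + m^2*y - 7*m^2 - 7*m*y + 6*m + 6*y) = 1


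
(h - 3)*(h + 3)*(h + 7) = h^3 + 7*h^2 - 9*h - 63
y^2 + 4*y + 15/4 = (y + 3/2)*(y + 5/2)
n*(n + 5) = n^2 + 5*n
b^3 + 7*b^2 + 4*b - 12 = (b - 1)*(b + 2)*(b + 6)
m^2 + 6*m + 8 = (m + 2)*(m + 4)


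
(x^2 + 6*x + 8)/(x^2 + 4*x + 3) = (x^2 + 6*x + 8)/(x^2 + 4*x + 3)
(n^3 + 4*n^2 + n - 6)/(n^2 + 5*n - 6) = (n^2 + 5*n + 6)/(n + 6)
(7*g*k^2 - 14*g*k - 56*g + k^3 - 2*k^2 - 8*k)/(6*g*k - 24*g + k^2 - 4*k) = (7*g*k + 14*g + k^2 + 2*k)/(6*g + k)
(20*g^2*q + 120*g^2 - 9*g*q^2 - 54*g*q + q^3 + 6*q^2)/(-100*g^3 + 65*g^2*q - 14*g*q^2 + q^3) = (q + 6)/(-5*g + q)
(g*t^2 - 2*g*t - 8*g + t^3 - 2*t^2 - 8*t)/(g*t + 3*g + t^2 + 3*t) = (t^2 - 2*t - 8)/(t + 3)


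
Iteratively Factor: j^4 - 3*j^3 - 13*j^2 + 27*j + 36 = (j - 3)*(j^3 - 13*j - 12) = (j - 3)*(j + 3)*(j^2 - 3*j - 4) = (j - 3)*(j + 1)*(j + 3)*(j - 4)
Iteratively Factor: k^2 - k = (k)*(k - 1)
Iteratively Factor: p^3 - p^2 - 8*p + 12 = (p - 2)*(p^2 + p - 6) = (p - 2)^2*(p + 3)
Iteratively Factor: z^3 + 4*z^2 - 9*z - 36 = (z + 4)*(z^2 - 9) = (z + 3)*(z + 4)*(z - 3)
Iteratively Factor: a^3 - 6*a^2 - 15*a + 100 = (a + 4)*(a^2 - 10*a + 25) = (a - 5)*(a + 4)*(a - 5)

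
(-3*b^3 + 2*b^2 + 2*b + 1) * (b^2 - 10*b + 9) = -3*b^5 + 32*b^4 - 45*b^3 - b^2 + 8*b + 9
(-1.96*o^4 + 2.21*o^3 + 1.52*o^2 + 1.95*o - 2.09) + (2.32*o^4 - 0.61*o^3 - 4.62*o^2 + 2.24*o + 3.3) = 0.36*o^4 + 1.6*o^3 - 3.1*o^2 + 4.19*o + 1.21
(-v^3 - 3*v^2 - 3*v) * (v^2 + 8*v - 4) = -v^5 - 11*v^4 - 23*v^3 - 12*v^2 + 12*v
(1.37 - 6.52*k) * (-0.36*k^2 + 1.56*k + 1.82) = 2.3472*k^3 - 10.6644*k^2 - 9.7292*k + 2.4934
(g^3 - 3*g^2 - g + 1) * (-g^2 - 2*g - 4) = -g^5 + g^4 + 3*g^3 + 13*g^2 + 2*g - 4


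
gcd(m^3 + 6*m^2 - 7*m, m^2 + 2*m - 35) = m + 7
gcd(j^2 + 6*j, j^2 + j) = j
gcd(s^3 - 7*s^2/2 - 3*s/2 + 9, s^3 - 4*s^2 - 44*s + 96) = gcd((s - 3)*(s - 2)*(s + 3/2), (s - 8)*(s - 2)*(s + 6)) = s - 2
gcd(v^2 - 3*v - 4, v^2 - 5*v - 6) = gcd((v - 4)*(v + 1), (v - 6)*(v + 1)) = v + 1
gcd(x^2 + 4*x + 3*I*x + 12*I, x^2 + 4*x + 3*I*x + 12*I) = x^2 + x*(4 + 3*I) + 12*I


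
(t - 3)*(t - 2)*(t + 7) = t^3 + 2*t^2 - 29*t + 42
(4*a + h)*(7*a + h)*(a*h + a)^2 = 28*a^4*h^2 + 56*a^4*h + 28*a^4 + 11*a^3*h^3 + 22*a^3*h^2 + 11*a^3*h + a^2*h^4 + 2*a^2*h^3 + a^2*h^2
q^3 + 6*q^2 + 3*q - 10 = (q - 1)*(q + 2)*(q + 5)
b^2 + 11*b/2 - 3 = (b - 1/2)*(b + 6)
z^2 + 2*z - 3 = (z - 1)*(z + 3)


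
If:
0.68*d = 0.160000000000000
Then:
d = 0.24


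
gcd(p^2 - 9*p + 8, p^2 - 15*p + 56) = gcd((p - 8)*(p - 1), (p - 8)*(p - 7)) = p - 8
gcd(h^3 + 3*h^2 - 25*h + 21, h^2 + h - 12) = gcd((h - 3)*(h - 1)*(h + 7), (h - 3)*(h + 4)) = h - 3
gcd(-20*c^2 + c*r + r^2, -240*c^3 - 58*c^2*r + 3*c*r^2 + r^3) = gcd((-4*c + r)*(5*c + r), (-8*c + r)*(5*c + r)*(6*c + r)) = 5*c + r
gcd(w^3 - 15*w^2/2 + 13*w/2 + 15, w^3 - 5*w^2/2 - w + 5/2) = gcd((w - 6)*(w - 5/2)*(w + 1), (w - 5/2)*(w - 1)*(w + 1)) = w^2 - 3*w/2 - 5/2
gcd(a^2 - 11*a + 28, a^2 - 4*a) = a - 4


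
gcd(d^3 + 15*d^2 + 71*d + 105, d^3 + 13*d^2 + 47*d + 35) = d^2 + 12*d + 35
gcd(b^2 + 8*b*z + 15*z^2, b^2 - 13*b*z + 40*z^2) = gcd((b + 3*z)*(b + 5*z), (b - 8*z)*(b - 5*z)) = 1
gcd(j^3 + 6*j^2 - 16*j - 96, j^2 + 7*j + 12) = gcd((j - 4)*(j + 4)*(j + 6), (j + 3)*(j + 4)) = j + 4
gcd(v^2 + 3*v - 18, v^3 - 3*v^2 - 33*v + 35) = 1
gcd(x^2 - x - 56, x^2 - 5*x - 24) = x - 8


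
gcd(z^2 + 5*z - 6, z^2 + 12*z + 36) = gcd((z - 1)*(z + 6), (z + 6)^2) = z + 6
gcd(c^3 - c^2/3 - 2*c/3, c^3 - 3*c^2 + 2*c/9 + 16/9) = c^2 - c/3 - 2/3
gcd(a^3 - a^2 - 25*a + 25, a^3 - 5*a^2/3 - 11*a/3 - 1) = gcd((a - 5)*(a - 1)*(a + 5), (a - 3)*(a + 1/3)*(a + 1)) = 1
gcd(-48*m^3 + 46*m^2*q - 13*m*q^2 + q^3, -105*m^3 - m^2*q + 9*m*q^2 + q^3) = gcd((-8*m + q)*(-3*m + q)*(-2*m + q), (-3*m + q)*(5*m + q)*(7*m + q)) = -3*m + q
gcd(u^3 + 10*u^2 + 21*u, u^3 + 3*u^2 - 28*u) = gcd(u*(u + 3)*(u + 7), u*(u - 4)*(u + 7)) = u^2 + 7*u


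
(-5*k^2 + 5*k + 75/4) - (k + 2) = -5*k^2 + 4*k + 67/4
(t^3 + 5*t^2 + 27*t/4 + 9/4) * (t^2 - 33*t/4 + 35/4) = t^5 - 13*t^4/4 - 103*t^3/4 - 155*t^2/16 + 81*t/2 + 315/16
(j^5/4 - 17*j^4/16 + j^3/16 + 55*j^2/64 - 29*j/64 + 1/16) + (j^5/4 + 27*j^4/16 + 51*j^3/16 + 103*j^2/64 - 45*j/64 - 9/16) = j^5/2 + 5*j^4/8 + 13*j^3/4 + 79*j^2/32 - 37*j/32 - 1/2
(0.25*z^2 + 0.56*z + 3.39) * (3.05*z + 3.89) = 0.7625*z^3 + 2.6805*z^2 + 12.5179*z + 13.1871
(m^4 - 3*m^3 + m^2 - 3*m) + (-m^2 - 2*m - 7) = m^4 - 3*m^3 - 5*m - 7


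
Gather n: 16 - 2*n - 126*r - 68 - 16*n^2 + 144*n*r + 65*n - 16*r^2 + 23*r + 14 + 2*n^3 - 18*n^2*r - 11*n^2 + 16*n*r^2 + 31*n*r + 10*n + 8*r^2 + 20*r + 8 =2*n^3 + n^2*(-18*r - 27) + n*(16*r^2 + 175*r + 73) - 8*r^2 - 83*r - 30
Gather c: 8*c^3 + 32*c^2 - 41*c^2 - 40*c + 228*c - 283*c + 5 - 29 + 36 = 8*c^3 - 9*c^2 - 95*c + 12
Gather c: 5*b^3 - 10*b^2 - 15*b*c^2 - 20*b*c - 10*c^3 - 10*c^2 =5*b^3 - 10*b^2 - 20*b*c - 10*c^3 + c^2*(-15*b - 10)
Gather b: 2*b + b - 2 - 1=3*b - 3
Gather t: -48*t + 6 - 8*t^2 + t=-8*t^2 - 47*t + 6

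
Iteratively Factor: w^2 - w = (w - 1)*(w)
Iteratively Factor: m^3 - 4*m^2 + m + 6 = (m + 1)*(m^2 - 5*m + 6) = (m - 2)*(m + 1)*(m - 3)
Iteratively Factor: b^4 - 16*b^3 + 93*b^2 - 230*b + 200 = (b - 2)*(b^3 - 14*b^2 + 65*b - 100) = (b - 5)*(b - 2)*(b^2 - 9*b + 20) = (b - 5)^2*(b - 2)*(b - 4)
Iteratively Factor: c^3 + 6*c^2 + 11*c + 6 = (c + 2)*(c^2 + 4*c + 3) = (c + 1)*(c + 2)*(c + 3)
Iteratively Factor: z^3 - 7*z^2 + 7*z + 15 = (z + 1)*(z^2 - 8*z + 15) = (z - 5)*(z + 1)*(z - 3)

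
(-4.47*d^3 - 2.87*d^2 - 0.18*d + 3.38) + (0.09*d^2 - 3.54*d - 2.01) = -4.47*d^3 - 2.78*d^2 - 3.72*d + 1.37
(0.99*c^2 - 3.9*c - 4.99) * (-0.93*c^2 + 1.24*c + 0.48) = -0.9207*c^4 + 4.8546*c^3 + 0.2799*c^2 - 8.0596*c - 2.3952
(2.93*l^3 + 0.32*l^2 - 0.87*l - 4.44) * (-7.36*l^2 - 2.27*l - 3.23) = -21.5648*l^5 - 9.0063*l^4 - 3.7871*l^3 + 33.6197*l^2 + 12.8889*l + 14.3412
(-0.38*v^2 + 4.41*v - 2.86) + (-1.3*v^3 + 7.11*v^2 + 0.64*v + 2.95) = -1.3*v^3 + 6.73*v^2 + 5.05*v + 0.0900000000000003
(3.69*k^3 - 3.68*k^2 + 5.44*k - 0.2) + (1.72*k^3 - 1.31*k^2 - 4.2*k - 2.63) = 5.41*k^3 - 4.99*k^2 + 1.24*k - 2.83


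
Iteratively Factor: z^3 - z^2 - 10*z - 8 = (z - 4)*(z^2 + 3*z + 2) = (z - 4)*(z + 1)*(z + 2)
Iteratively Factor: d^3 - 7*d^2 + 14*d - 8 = (d - 4)*(d^2 - 3*d + 2) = (d - 4)*(d - 2)*(d - 1)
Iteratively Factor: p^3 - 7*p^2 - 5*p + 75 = (p - 5)*(p^2 - 2*p - 15) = (p - 5)*(p + 3)*(p - 5)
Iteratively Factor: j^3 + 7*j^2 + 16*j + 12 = (j + 2)*(j^2 + 5*j + 6) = (j + 2)^2*(j + 3)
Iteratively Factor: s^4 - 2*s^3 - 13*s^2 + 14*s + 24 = (s - 2)*(s^3 - 13*s - 12) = (s - 4)*(s - 2)*(s^2 + 4*s + 3) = (s - 4)*(s - 2)*(s + 1)*(s + 3)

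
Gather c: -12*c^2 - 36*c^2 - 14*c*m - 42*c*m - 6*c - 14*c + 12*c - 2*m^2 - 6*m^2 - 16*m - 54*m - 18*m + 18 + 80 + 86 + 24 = -48*c^2 + c*(-56*m - 8) - 8*m^2 - 88*m + 208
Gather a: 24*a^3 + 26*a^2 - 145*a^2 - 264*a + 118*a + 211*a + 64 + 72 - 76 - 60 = 24*a^3 - 119*a^2 + 65*a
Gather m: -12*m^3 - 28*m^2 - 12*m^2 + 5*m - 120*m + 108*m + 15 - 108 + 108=-12*m^3 - 40*m^2 - 7*m + 15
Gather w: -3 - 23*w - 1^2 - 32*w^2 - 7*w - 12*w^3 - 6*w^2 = -12*w^3 - 38*w^2 - 30*w - 4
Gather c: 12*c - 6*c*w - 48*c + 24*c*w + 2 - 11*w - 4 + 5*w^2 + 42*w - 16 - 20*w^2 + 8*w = c*(18*w - 36) - 15*w^2 + 39*w - 18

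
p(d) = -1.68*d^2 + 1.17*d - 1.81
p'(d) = 1.17 - 3.36*d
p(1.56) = -4.07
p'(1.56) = -4.07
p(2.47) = -9.17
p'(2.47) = -7.13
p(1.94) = -5.86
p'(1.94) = -5.35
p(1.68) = -4.59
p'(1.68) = -4.47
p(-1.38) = -6.62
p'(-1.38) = 5.81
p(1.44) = -3.61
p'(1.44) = -3.67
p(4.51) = -30.70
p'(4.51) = -13.98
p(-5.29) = -55.01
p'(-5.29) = 18.94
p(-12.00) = -257.77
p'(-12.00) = 41.49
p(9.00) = -127.36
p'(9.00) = -29.07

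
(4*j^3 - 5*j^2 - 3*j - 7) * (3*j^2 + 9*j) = 12*j^5 + 21*j^4 - 54*j^3 - 48*j^2 - 63*j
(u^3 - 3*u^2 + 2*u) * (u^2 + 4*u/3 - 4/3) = u^5 - 5*u^4/3 - 10*u^3/3 + 20*u^2/3 - 8*u/3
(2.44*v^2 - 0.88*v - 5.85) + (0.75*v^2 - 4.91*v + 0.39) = 3.19*v^2 - 5.79*v - 5.46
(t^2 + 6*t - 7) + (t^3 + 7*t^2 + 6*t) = t^3 + 8*t^2 + 12*t - 7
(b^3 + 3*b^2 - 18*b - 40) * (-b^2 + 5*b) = -b^5 + 2*b^4 + 33*b^3 - 50*b^2 - 200*b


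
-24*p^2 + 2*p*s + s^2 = (-4*p + s)*(6*p + s)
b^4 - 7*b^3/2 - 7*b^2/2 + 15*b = b*(b - 3)*(b - 5/2)*(b + 2)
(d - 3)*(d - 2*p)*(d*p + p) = d^3*p - 2*d^2*p^2 - 2*d^2*p + 4*d*p^2 - 3*d*p + 6*p^2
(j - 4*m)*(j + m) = j^2 - 3*j*m - 4*m^2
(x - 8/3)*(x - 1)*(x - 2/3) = x^3 - 13*x^2/3 + 46*x/9 - 16/9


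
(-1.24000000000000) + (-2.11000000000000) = -3.35000000000000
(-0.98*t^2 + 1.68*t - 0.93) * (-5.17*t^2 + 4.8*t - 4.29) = 5.0666*t^4 - 13.3896*t^3 + 17.0763*t^2 - 11.6712*t + 3.9897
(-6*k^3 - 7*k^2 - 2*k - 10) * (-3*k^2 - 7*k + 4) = 18*k^5 + 63*k^4 + 31*k^3 + 16*k^2 + 62*k - 40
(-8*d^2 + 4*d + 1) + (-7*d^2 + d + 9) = -15*d^2 + 5*d + 10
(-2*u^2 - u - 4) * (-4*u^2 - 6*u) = 8*u^4 + 16*u^3 + 22*u^2 + 24*u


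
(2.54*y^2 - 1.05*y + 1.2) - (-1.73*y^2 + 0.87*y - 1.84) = 4.27*y^2 - 1.92*y + 3.04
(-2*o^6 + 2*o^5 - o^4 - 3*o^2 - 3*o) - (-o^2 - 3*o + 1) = -2*o^6 + 2*o^5 - o^4 - 2*o^2 - 1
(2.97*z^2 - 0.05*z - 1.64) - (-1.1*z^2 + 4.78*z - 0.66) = 4.07*z^2 - 4.83*z - 0.98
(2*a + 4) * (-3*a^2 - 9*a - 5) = -6*a^3 - 30*a^2 - 46*a - 20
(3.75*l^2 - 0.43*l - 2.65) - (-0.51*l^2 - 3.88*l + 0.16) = 4.26*l^2 + 3.45*l - 2.81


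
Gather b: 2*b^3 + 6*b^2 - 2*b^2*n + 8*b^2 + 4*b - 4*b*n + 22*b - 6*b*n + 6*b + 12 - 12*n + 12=2*b^3 + b^2*(14 - 2*n) + b*(32 - 10*n) - 12*n + 24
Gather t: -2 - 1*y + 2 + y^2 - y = y^2 - 2*y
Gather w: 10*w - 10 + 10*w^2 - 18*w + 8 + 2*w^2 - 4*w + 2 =12*w^2 - 12*w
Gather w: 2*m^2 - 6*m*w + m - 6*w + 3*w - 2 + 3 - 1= 2*m^2 + m + w*(-6*m - 3)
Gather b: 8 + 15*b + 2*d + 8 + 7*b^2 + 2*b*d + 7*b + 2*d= 7*b^2 + b*(2*d + 22) + 4*d + 16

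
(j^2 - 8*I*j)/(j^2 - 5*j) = (j - 8*I)/(j - 5)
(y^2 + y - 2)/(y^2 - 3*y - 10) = (y - 1)/(y - 5)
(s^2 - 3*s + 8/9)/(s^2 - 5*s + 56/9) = (3*s - 1)/(3*s - 7)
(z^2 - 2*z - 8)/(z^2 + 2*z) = (z - 4)/z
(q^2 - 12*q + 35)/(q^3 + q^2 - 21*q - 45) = (q - 7)/(q^2 + 6*q + 9)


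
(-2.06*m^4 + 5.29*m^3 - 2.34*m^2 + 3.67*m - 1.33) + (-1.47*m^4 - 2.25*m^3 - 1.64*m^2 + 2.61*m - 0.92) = -3.53*m^4 + 3.04*m^3 - 3.98*m^2 + 6.28*m - 2.25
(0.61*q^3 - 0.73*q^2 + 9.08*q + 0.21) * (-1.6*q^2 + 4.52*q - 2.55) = -0.976*q^5 + 3.9252*q^4 - 19.3831*q^3 + 42.5671*q^2 - 22.2048*q - 0.5355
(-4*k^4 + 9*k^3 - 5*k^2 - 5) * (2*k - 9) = -8*k^5 + 54*k^4 - 91*k^3 + 45*k^2 - 10*k + 45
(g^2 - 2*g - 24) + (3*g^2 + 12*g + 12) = 4*g^2 + 10*g - 12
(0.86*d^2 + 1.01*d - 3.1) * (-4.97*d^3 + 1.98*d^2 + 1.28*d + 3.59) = -4.2742*d^5 - 3.3169*d^4 + 18.5076*d^3 - 1.7578*d^2 - 0.342100000000001*d - 11.129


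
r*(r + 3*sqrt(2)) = r^2 + 3*sqrt(2)*r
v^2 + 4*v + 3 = (v + 1)*(v + 3)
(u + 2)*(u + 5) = u^2 + 7*u + 10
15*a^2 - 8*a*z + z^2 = (-5*a + z)*(-3*a + z)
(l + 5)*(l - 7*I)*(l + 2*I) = l^3 + 5*l^2 - 5*I*l^2 + 14*l - 25*I*l + 70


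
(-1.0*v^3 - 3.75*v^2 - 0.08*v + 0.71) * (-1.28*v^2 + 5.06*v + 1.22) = 1.28*v^5 - 0.26*v^4 - 20.0926*v^3 - 5.8886*v^2 + 3.495*v + 0.8662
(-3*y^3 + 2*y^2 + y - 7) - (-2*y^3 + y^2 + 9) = -y^3 + y^2 + y - 16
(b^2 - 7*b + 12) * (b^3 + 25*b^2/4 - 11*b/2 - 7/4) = b^5 - 3*b^4/4 - 149*b^3/4 + 447*b^2/4 - 215*b/4 - 21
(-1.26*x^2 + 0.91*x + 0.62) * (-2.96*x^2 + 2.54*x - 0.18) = 3.7296*x^4 - 5.894*x^3 + 0.703*x^2 + 1.411*x - 0.1116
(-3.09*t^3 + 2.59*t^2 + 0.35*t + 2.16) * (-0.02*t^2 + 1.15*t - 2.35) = 0.0618*t^5 - 3.6053*t^4 + 10.233*t^3 - 5.7272*t^2 + 1.6615*t - 5.076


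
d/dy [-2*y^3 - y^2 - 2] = 2*y*(-3*y - 1)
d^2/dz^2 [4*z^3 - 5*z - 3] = 24*z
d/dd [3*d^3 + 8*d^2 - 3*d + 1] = 9*d^2 + 16*d - 3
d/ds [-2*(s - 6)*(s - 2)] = 16 - 4*s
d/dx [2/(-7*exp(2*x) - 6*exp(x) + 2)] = (28*exp(x) + 12)*exp(x)/(7*exp(2*x) + 6*exp(x) - 2)^2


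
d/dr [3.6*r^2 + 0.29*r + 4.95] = 7.2*r + 0.29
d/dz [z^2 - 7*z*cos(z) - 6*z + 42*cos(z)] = 7*z*sin(z) + 2*z - 42*sin(z) - 7*cos(z) - 6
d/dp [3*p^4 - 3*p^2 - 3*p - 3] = 12*p^3 - 6*p - 3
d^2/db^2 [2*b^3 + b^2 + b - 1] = 12*b + 2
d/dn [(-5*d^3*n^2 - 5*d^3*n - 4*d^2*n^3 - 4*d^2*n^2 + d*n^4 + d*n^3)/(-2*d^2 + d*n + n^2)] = d*(20*d^4*n + 10*d^4 + 19*d^3*n^2 + 16*d^3*n - 16*d^2*n^3 - 5*d^2*n^2 - d*n^4 + 2*d*n^3 + 2*n^5 + n^4)/(4*d^4 - 4*d^3*n - 3*d^2*n^2 + 2*d*n^3 + n^4)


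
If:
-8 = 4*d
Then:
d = -2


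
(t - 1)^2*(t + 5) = t^3 + 3*t^2 - 9*t + 5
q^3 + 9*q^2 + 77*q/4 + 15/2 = (q + 1/2)*(q + 5/2)*(q + 6)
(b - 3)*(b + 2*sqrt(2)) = b^2 - 3*b + 2*sqrt(2)*b - 6*sqrt(2)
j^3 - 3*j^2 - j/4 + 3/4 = (j - 3)*(j - 1/2)*(j + 1/2)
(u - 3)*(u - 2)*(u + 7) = u^3 + 2*u^2 - 29*u + 42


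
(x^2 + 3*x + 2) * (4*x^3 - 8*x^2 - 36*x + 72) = 4*x^5 + 4*x^4 - 52*x^3 - 52*x^2 + 144*x + 144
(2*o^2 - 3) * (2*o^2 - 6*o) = 4*o^4 - 12*o^3 - 6*o^2 + 18*o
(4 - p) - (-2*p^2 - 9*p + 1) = 2*p^2 + 8*p + 3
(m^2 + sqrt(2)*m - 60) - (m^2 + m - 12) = -m + sqrt(2)*m - 48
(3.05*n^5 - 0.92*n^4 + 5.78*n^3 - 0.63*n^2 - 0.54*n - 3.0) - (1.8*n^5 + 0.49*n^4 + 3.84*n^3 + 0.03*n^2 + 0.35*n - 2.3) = 1.25*n^5 - 1.41*n^4 + 1.94*n^3 - 0.66*n^2 - 0.89*n - 0.7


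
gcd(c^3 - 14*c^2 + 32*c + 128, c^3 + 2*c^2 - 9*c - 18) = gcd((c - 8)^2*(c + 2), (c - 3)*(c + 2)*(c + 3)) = c + 2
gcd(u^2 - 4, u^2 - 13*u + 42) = 1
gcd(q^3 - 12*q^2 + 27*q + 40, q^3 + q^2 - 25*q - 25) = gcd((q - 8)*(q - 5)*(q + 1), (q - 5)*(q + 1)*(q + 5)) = q^2 - 4*q - 5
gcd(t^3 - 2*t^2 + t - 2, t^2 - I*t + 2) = t + I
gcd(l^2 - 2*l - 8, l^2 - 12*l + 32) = l - 4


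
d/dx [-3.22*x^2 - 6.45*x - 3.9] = -6.44*x - 6.45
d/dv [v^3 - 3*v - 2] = 3*v^2 - 3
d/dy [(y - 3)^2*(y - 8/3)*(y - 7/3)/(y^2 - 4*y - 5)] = (18*y^5 - 207*y^4 + 612*y^3 + 598*y^2 - 5078*y + 5721)/(9*(y^4 - 8*y^3 + 6*y^2 + 40*y + 25))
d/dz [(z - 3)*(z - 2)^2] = (z - 2)*(3*z - 8)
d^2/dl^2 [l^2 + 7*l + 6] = 2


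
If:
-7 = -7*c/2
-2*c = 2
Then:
No Solution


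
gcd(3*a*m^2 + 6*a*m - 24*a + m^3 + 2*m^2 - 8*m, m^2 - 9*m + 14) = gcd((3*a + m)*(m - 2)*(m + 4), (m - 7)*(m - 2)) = m - 2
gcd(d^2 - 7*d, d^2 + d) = d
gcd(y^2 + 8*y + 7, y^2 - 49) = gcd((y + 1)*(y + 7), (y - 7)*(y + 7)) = y + 7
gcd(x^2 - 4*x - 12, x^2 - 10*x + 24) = x - 6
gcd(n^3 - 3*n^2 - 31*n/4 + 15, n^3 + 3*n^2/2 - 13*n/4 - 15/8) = n^2 + n - 15/4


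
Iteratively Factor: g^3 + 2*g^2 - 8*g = (g - 2)*(g^2 + 4*g) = g*(g - 2)*(g + 4)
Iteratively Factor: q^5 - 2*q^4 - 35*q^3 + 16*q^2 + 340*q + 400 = (q - 5)*(q^4 + 3*q^3 - 20*q^2 - 84*q - 80) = (q - 5)*(q + 2)*(q^3 + q^2 - 22*q - 40) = (q - 5)*(q + 2)*(q + 4)*(q^2 - 3*q - 10) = (q - 5)^2*(q + 2)*(q + 4)*(q + 2)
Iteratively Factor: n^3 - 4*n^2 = (n)*(n^2 - 4*n) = n^2*(n - 4)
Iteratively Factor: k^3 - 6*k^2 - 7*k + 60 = (k - 5)*(k^2 - k - 12) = (k - 5)*(k - 4)*(k + 3)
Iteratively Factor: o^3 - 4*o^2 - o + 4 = (o - 1)*(o^2 - 3*o - 4) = (o - 1)*(o + 1)*(o - 4)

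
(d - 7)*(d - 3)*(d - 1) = d^3 - 11*d^2 + 31*d - 21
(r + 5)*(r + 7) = r^2 + 12*r + 35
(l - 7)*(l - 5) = l^2 - 12*l + 35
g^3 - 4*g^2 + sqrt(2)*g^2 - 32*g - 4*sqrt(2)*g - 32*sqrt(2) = (g - 8)*(g + 4)*(g + sqrt(2))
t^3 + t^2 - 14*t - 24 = (t - 4)*(t + 2)*(t + 3)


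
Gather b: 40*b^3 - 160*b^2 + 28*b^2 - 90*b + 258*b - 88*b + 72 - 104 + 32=40*b^3 - 132*b^2 + 80*b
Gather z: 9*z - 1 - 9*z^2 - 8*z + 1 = -9*z^2 + z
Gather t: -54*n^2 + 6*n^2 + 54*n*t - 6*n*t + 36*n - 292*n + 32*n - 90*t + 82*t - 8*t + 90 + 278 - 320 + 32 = -48*n^2 - 224*n + t*(48*n - 16) + 80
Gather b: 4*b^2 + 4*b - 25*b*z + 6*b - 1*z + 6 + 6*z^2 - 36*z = 4*b^2 + b*(10 - 25*z) + 6*z^2 - 37*z + 6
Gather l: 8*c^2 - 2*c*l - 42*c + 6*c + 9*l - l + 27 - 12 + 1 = 8*c^2 - 36*c + l*(8 - 2*c) + 16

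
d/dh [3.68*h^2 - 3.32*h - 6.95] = 7.36*h - 3.32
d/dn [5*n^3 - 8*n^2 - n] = 15*n^2 - 16*n - 1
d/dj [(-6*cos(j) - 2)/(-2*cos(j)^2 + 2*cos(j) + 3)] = 2*(6*cos(j)^2 + 4*cos(j) + 7)*sin(j)/(2*cos(j) - cos(2*j) + 2)^2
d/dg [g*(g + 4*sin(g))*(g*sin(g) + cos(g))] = g^3*cos(g) + 2*g^2*sin(g) + 4*g^2*sin(2*g) + 2*g*cos(g) + 4*g + 2*sin(2*g)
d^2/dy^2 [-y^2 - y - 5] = -2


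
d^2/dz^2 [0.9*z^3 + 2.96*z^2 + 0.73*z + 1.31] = 5.4*z + 5.92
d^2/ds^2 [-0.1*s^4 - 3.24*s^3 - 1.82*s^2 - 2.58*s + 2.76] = -1.2*s^2 - 19.44*s - 3.64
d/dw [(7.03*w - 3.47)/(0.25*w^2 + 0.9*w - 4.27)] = (-1.7575*w^2 + 1.735*w - 26.8951)/(0.0625*w^4 + 0.45*w^3 - 1.325*w^2 - 7.686*w + 18.2329)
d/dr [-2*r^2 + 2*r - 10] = 2 - 4*r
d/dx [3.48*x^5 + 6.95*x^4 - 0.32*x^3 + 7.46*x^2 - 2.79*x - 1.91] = 17.4*x^4 + 27.8*x^3 - 0.96*x^2 + 14.92*x - 2.79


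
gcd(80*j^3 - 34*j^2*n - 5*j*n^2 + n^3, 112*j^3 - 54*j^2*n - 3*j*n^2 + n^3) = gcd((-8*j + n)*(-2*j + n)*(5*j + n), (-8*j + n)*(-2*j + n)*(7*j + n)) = 16*j^2 - 10*j*n + n^2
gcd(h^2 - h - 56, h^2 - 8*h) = h - 8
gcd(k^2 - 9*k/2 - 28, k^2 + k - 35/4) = k + 7/2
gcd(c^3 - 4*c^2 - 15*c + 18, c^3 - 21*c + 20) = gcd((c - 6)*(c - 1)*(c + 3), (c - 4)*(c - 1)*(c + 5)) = c - 1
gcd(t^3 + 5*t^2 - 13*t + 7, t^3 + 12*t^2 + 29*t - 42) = t^2 + 6*t - 7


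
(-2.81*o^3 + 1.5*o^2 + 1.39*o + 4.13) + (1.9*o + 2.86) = -2.81*o^3 + 1.5*o^2 + 3.29*o + 6.99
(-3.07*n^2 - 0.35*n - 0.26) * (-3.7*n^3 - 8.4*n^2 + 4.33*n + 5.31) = 11.359*n^5 + 27.083*n^4 - 9.3911*n^3 - 15.6332*n^2 - 2.9843*n - 1.3806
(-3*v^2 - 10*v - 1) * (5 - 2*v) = 6*v^3 + 5*v^2 - 48*v - 5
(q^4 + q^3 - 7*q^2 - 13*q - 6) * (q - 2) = q^5 - q^4 - 9*q^3 + q^2 + 20*q + 12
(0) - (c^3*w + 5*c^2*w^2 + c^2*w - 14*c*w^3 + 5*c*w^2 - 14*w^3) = -c^3*w - 5*c^2*w^2 - c^2*w + 14*c*w^3 - 5*c*w^2 + 14*w^3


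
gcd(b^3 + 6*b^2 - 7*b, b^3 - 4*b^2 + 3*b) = b^2 - b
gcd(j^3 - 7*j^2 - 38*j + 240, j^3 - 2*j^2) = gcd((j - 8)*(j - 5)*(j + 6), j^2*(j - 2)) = 1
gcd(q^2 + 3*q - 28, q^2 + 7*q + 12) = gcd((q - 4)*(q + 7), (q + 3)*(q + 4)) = 1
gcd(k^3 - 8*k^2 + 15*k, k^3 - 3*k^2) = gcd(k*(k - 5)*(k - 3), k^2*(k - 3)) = k^2 - 3*k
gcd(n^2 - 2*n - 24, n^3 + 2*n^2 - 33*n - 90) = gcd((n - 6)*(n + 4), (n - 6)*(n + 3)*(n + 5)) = n - 6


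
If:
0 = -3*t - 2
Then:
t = -2/3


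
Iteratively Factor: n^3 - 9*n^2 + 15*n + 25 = (n - 5)*(n^2 - 4*n - 5) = (n - 5)^2*(n + 1)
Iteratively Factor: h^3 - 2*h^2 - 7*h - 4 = (h - 4)*(h^2 + 2*h + 1) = (h - 4)*(h + 1)*(h + 1)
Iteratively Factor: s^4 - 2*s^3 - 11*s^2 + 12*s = (s + 3)*(s^3 - 5*s^2 + 4*s) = (s - 1)*(s + 3)*(s^2 - 4*s) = (s - 4)*(s - 1)*(s + 3)*(s)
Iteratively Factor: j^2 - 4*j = (j)*(j - 4)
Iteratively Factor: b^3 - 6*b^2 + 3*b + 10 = (b - 2)*(b^2 - 4*b - 5) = (b - 2)*(b + 1)*(b - 5)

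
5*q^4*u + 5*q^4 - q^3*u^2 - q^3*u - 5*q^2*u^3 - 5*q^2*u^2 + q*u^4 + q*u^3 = (-5*q + u)*(-q + u)*(q + u)*(q*u + q)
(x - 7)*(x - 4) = x^2 - 11*x + 28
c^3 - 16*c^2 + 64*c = c*(c - 8)^2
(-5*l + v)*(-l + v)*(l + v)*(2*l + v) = 10*l^4 + 3*l^3*v - 11*l^2*v^2 - 3*l*v^3 + v^4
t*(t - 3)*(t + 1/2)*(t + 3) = t^4 + t^3/2 - 9*t^2 - 9*t/2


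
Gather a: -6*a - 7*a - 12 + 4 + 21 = 13 - 13*a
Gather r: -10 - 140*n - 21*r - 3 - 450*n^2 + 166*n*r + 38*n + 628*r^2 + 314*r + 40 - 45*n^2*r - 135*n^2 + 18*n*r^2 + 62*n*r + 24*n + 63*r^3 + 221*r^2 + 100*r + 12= -585*n^2 - 78*n + 63*r^3 + r^2*(18*n + 849) + r*(-45*n^2 + 228*n + 393) + 39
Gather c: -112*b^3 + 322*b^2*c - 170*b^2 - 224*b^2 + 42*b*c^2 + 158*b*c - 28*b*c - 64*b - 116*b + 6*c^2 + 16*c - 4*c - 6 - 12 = -112*b^3 - 394*b^2 - 180*b + c^2*(42*b + 6) + c*(322*b^2 + 130*b + 12) - 18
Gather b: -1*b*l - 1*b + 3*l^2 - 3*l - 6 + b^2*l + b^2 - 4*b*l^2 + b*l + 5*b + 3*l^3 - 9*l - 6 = b^2*(l + 1) + b*(4 - 4*l^2) + 3*l^3 + 3*l^2 - 12*l - 12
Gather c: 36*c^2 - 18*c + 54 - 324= 36*c^2 - 18*c - 270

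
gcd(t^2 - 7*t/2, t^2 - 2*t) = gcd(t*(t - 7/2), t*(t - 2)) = t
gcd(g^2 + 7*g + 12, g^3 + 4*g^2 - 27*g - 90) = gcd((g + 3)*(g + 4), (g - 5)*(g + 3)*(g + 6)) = g + 3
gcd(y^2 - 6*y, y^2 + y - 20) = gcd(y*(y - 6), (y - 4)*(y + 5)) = 1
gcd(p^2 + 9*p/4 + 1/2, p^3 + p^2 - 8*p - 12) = p + 2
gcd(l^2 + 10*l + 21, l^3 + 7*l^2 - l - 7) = l + 7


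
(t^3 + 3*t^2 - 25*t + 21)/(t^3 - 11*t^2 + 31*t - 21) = (t + 7)/(t - 7)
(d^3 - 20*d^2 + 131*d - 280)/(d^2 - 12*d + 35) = d - 8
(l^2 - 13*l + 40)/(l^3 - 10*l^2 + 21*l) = (l^2 - 13*l + 40)/(l*(l^2 - 10*l + 21))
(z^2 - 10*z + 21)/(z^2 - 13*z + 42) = (z - 3)/(z - 6)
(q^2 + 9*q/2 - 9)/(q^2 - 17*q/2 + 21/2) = (q + 6)/(q - 7)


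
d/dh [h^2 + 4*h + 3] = 2*h + 4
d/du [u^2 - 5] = 2*u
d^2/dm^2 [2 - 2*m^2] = -4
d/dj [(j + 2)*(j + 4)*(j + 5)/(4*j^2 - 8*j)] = (j^4/4 - j^3 - 15*j^2 - 20*j + 20)/(j^2*(j^2 - 4*j + 4))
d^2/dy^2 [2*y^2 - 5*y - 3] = 4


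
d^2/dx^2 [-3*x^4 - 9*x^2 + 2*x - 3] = -36*x^2 - 18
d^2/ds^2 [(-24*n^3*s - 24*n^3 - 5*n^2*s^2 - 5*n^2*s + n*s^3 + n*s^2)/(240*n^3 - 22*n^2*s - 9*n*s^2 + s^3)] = 2*n*(810*n^4 + 270*n^3*s + 63*n^3 + 90*n^2*s^2 + 81*n^2*s + 4*n*s^3 + 9*n*s^2 + s^3)/(-27000*n^6 - 2700*n^5*s + 2610*n^4*s^2 + 179*n^3*s^3 - 87*n^2*s^4 - 3*n*s^5 + s^6)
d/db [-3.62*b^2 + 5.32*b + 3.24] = 5.32 - 7.24*b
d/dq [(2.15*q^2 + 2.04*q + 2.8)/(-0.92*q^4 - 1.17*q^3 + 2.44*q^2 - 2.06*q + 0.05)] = (3.956*q^5 + 8.1459*q^4 + 15.0776*q^3 + 0.421399999999999*q^2 - 13.449*q + 5.87)/(0.8464*q^8 + 2.1528*q^7 - 3.1207*q^6 - 1.9192*q^5 + 10.682*q^4 - 10.1698*q^3 + 4.4876*q^2 - 0.206*q + 0.0025)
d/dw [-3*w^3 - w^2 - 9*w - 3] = -9*w^2 - 2*w - 9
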